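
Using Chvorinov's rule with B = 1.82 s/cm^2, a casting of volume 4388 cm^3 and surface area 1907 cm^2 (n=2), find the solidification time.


Formula: t_s = B * (V/A)^n  (Chvorinov's rule, n=2)
Modulus M = V/A = 4388/1907 = 2.300996 cm
M^2 = 2.300996^2 = 5.294583 cm^2
t_s = 1.82 * 5.294583 = 9.6361 s


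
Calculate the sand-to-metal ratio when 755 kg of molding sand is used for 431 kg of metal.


Formula: Sand-to-Metal Ratio = W_sand / W_metal
Ratio = 755 kg / 431 kg = 1.7517

Final answer: 1.7517


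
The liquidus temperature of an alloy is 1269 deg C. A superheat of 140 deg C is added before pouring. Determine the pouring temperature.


Formula: T_pour = T_melt + Superheat
T_pour = 1269 + 140 = 1409 deg C

1409 deg C


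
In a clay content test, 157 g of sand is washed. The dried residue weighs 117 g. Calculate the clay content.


Formula: Clay% = (W_total - W_washed) / W_total * 100
Clay mass = 157 - 117 = 40 g
Clay% = 40 / 157 * 100 = 25.4777%


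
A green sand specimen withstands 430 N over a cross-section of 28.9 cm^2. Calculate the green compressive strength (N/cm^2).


Formula: Compressive Strength = Force / Area
Strength = 430 N / 28.9 cm^2 = 14.8789 N/cm^2

14.8789 N/cm^2


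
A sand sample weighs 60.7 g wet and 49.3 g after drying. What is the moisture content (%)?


Formula: MC = (W_wet - W_dry) / W_wet * 100
Water mass = 60.7 - 49.3 = 11.4 g
MC = 11.4 / 60.7 * 100 = 18.7809%

18.7809%


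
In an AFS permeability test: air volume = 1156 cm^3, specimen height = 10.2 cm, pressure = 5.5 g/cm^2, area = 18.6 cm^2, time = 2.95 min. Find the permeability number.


Formula: Permeability Number P = (V * H) / (p * A * t)
Numerator: V * H = 1156 * 10.2 = 11791.2
Denominator: p * A * t = 5.5 * 18.6 * 2.95 = 301.785
P = 11791.2 / 301.785 = 39.0715

Final answer: 39.0715


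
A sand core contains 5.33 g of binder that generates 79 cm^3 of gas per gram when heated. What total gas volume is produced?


Formula: V_gas = W_binder * gas_evolution_rate
V = 5.33 g * 79 cm^3/g = 421.0700 cm^3

421.0700 cm^3


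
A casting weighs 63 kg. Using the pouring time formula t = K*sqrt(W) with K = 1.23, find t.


Formula: t = K * sqrt(W)
sqrt(W) = sqrt(63) = 7.93725
t = 1.23 * 7.93725 = 9.7628 s

Final answer: 9.7628 s


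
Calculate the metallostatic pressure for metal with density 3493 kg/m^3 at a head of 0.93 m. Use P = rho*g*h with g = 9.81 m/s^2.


Formula: P = rho * g * h
rho * g = 3493 * 9.81 = 34266.33 N/m^3
P = 34266.33 * 0.93 = 31867.6869 Pa

31867.6869 Pa


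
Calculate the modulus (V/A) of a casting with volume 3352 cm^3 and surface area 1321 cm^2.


Formula: Casting Modulus M = V / A
M = 3352 cm^3 / 1321 cm^2 = 2.5375 cm

Answer: 2.5375 cm


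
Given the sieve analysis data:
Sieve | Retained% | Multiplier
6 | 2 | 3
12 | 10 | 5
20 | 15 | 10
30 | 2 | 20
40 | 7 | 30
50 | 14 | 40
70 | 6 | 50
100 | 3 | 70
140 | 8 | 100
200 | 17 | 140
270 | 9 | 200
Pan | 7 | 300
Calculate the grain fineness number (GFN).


Formula: GFN = sum(pct * multiplier) / sum(pct)
sum(pct * multiplier) = 8606
sum(pct) = 100
GFN = 8606 / 100 = 86.06

86.06


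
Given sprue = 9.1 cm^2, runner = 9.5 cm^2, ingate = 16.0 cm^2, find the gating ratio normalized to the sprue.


Sprue:Runner:Ingate = 1 : 9.5/9.1 : 16.0/9.1 = 1:1.04:1.76

Final answer: 1:1.04:1.76


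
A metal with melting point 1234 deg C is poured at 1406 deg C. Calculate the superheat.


Formula: Superheat = T_pour - T_melt
Superheat = 1406 - 1234 = 172 deg C

Answer: 172 deg C


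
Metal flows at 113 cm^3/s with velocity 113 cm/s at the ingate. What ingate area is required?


Formula: A_ingate = Q / v  (continuity equation)
A = 113 cm^3/s / 113 cm/s = 1.0000 cm^2

Final answer: 1.0000 cm^2


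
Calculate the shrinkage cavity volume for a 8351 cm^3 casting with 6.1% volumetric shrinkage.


Formula: V_shrink = V_casting * shrinkage_pct / 100
V_shrink = 8351 cm^3 * 6.1 / 100 = 509.4110 cm^3

Final answer: 509.4110 cm^3


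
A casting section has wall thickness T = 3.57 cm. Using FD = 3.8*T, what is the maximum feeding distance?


Formula: FD = 3.8 * T  (riser feeding-distance rule)
FD = 3.8 * 3.57 cm = 13.5660 cm

13.5660 cm


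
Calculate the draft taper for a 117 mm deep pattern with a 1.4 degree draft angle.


Formula: taper = depth * tan(draft_angle)
tan(1.4 deg) = 0.0244395
taper = 117 mm * 0.0244395 = 2.8594 mm

2.8594 mm


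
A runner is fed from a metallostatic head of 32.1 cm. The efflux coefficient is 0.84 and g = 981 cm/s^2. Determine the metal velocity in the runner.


Formula: v = Cd * sqrt(2 * g * h)  (Torricelli with discharge coefficient)
2*g*h = 2 * 981 * 32.1 = 62980.2 cm^2/s^2
sqrt(62980.2) = 250.95856 cm/s
v = 0.84 * 250.95856 = 210.8052 cm/s

210.8052 cm/s


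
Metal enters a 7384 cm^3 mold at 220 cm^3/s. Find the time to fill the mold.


Formula: t_fill = V_mold / Q_flow
t = 7384 cm^3 / 220 cm^3/s = 33.5636 s

Answer: 33.5636 s


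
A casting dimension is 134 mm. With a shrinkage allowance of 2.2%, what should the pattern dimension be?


Formula: L_pattern = L_casting * (1 + shrinkage_rate/100)
Shrinkage factor = 1 + 2.2/100 = 1.022
L_pattern = 134 mm * 1.022 = 136.9480 mm

136.9480 mm


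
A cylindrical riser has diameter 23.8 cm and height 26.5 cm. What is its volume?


Formula: V = pi * (D/2)^2 * H  (cylinder volume)
Radius = D/2 = 23.8/2 = 11.9 cm
V = pi * 11.9^2 * 26.5 = 11789.3448 cm^3

11789.3448 cm^3


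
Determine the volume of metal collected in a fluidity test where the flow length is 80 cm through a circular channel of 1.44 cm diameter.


Formula: V = pi * (d/2)^2 * L  (cylinder volume)
Radius = 1.44/2 = 0.72 cm
V = pi * 0.72^2 * 80 = 130.2881 cm^3


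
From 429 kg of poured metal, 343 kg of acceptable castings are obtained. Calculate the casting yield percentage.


Formula: Casting Yield = (W_good / W_total) * 100
Yield = (343 kg / 429 kg) * 100 = 79.9534%

79.9534%


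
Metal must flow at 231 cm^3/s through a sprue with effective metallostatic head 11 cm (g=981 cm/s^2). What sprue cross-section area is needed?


Formula: v = sqrt(2*g*h), A = Q/v
Velocity: v = sqrt(2 * 981 * 11) = sqrt(21582) = 146.9081 cm/s
Sprue area: A = Q / v = 231 / 146.9081 = 1.5724 cm^2

Final answer: 1.5724 cm^2


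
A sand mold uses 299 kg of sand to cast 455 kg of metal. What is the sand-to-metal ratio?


Formula: Sand-to-Metal Ratio = W_sand / W_metal
Ratio = 299 kg / 455 kg = 0.6571


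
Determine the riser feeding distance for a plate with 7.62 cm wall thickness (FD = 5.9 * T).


Formula: FD = 5.9 * T  (riser feeding-distance rule)
FD = 5.9 * 7.62 cm = 44.9580 cm


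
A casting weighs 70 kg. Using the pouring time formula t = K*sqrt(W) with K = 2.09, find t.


Formula: t = K * sqrt(W)
sqrt(W) = sqrt(70) = 8.36660
t = 2.09 * 8.36660 = 17.4862 s

Final answer: 17.4862 s


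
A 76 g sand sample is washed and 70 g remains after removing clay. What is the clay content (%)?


Formula: Clay% = (W_total - W_washed) / W_total * 100
Clay mass = 76 - 70 = 6 g
Clay% = 6 / 76 * 100 = 7.8947%


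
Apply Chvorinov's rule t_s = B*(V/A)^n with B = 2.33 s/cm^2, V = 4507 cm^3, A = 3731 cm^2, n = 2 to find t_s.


Formula: t_s = B * (V/A)^n  (Chvorinov's rule, n=2)
Modulus M = V/A = 4507/3731 = 1.207987 cm
M^2 = 1.207987^2 = 1.459233 cm^2
t_s = 2.33 * 1.459233 = 3.4000 s

Final answer: 3.4000 s


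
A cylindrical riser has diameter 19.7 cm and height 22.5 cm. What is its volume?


Formula: V = pi * (D/2)^2 * H  (cylinder volume)
Radius = D/2 = 19.7/2 = 9.85 cm
V = pi * 9.85^2 * 22.5 = 6858.1164 cm^3

6858.1164 cm^3


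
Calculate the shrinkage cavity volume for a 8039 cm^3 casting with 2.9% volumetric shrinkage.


Formula: V_shrink = V_casting * shrinkage_pct / 100
V_shrink = 8039 cm^3 * 2.9 / 100 = 233.1310 cm^3

233.1310 cm^3


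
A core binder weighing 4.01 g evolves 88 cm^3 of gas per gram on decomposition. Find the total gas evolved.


Formula: V_gas = W_binder * gas_evolution_rate
V = 4.01 g * 88 cm^3/g = 352.8800 cm^3


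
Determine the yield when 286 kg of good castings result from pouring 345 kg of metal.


Formula: Casting Yield = (W_good / W_total) * 100
Yield = (286 kg / 345 kg) * 100 = 82.8986%

Final answer: 82.8986%


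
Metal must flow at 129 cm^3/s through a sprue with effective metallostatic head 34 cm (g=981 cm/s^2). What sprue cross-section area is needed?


Formula: v = sqrt(2*g*h), A = Q/v
Velocity: v = sqrt(2 * 981 * 34) = sqrt(66708) = 258.2789 cm/s
Sprue area: A = Q / v = 129 / 258.2789 = 0.4995 cm^2


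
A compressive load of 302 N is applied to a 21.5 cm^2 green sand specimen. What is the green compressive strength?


Formula: Compressive Strength = Force / Area
Strength = 302 N / 21.5 cm^2 = 14.0465 N/cm^2


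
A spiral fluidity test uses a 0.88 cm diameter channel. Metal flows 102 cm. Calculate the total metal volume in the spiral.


Formula: V = pi * (d/2)^2 * L  (cylinder volume)
Radius = 0.88/2 = 0.44 cm
V = pi * 0.44^2 * 102 = 62.0377 cm^3

Answer: 62.0377 cm^3


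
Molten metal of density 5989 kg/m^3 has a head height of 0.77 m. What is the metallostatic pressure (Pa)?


Formula: P = rho * g * h
rho * g = 5989 * 9.81 = 58752.09 N/m^3
P = 58752.09 * 0.77 = 45239.1093 Pa

Final answer: 45239.1093 Pa


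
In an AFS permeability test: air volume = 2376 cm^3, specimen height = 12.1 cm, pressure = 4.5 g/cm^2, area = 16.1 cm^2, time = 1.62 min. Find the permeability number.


Formula: Permeability Number P = (V * H) / (p * A * t)
Numerator: V * H = 2376 * 12.1 = 28749.6
Denominator: p * A * t = 4.5 * 16.1 * 1.62 = 117.369
P = 28749.6 / 117.369 = 244.9505

244.9505


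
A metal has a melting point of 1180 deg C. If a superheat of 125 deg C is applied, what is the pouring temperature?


Formula: T_pour = T_melt + Superheat
T_pour = 1180 + 125 = 1305 deg C


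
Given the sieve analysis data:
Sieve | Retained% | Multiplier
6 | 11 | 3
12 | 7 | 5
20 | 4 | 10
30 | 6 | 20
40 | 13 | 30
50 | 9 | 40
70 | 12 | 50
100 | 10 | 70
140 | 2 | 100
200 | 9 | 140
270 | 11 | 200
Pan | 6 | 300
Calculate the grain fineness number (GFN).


Formula: GFN = sum(pct * multiplier) / sum(pct)
sum(pct * multiplier) = 7738
sum(pct) = 100
GFN = 7738 / 100 = 77.38

77.38


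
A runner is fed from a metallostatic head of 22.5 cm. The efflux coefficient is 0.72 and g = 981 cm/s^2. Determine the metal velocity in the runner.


Formula: v = Cd * sqrt(2 * g * h)  (Torricelli with discharge coefficient)
2*g*h = 2 * 981 * 22.5 = 44145.0 cm^2/s^2
sqrt(44145.0) = 210.10712 cm/s
v = 0.72 * 210.10712 = 151.2771 cm/s

Final answer: 151.2771 cm/s


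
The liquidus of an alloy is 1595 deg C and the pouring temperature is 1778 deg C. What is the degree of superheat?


Formula: Superheat = T_pour - T_melt
Superheat = 1778 - 1595 = 183 deg C

Final answer: 183 deg C


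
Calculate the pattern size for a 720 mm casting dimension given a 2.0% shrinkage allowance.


Formula: L_pattern = L_casting * (1 + shrinkage_rate/100)
Shrinkage factor = 1 + 2.0/100 = 1.02
L_pattern = 720 mm * 1.02 = 734.4000 mm

Final answer: 734.4000 mm


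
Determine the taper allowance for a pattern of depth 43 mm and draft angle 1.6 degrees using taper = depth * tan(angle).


Formula: taper = depth * tan(draft_angle)
tan(1.6 deg) = 0.0279325
taper = 43 mm * 0.0279325 = 1.2011 mm

1.2011 mm


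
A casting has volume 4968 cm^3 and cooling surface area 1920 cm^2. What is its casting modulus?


Formula: Casting Modulus M = V / A
M = 4968 cm^3 / 1920 cm^2 = 2.5875 cm

Answer: 2.5875 cm


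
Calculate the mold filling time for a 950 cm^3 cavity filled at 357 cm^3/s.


Formula: t_fill = V_mold / Q_flow
t = 950 cm^3 / 357 cm^3/s = 2.6611 s

Final answer: 2.6611 s


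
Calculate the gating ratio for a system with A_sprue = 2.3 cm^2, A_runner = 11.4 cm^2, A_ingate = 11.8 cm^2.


Sprue:Runner:Ingate = 1 : 11.4/2.3 : 11.8/2.3 = 1:4.96:5.13

Final answer: 1:4.96:5.13


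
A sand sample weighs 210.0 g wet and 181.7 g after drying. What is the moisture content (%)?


Formula: MC = (W_wet - W_dry) / W_wet * 100
Water mass = 210.0 - 181.7 = 28.3 g
MC = 28.3 / 210.0 * 100 = 13.4762%


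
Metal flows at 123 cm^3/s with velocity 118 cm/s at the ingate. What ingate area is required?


Formula: A_ingate = Q / v  (continuity equation)
A = 123 cm^3/s / 118 cm/s = 1.0424 cm^2

1.0424 cm^2


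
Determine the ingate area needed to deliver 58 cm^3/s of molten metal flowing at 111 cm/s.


Formula: A_ingate = Q / v  (continuity equation)
A = 58 cm^3/s / 111 cm/s = 0.5225 cm^2

Final answer: 0.5225 cm^2


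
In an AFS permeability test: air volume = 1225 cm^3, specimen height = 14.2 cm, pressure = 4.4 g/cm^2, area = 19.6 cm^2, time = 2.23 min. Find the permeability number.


Formula: Permeability Number P = (V * H) / (p * A * t)
Numerator: V * H = 1225 * 14.2 = 17395.0
Denominator: p * A * t = 4.4 * 19.6 * 2.23 = 192.3152
P = 17395.0 / 192.3152 = 90.4505

90.4505


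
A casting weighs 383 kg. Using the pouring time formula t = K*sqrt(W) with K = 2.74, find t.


Formula: t = K * sqrt(W)
sqrt(W) = sqrt(383) = 19.57039
t = 2.74 * 19.57039 = 53.6229 s


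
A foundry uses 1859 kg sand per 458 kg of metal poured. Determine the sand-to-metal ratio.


Formula: Sand-to-Metal Ratio = W_sand / W_metal
Ratio = 1859 kg / 458 kg = 4.0590

4.0590


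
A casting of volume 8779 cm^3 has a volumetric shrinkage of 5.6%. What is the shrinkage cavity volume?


Formula: V_shrink = V_casting * shrinkage_pct / 100
V_shrink = 8779 cm^3 * 5.6 / 100 = 491.6240 cm^3

Answer: 491.6240 cm^3


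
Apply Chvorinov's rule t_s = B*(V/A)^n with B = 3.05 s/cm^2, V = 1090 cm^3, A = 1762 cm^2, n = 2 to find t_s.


Formula: t_s = B * (V/A)^n  (Chvorinov's rule, n=2)
Modulus M = V/A = 1090/1762 = 0.618615 cm
M^2 = 0.618615^2 = 0.382685 cm^2
t_s = 3.05 * 0.382685 = 1.1672 s


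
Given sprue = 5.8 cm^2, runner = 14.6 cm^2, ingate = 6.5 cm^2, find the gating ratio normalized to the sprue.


Sprue:Runner:Ingate = 1 : 14.6/5.8 : 6.5/5.8 = 1:2.52:1.12

Final answer: 1:2.52:1.12


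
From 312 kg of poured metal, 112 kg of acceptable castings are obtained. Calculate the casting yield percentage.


Formula: Casting Yield = (W_good / W_total) * 100
Yield = (112 kg / 312 kg) * 100 = 35.8974%

Final answer: 35.8974%


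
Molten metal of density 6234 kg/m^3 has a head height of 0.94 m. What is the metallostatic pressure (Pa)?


Formula: P = rho * g * h
rho * g = 6234 * 9.81 = 61155.54 N/m^3
P = 61155.54 * 0.94 = 57486.2076 Pa

57486.2076 Pa


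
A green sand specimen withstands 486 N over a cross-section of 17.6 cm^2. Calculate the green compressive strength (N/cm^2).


Formula: Compressive Strength = Force / Area
Strength = 486 N / 17.6 cm^2 = 27.6136 N/cm^2


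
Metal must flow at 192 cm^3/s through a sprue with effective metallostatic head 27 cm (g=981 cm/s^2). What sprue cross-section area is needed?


Formula: v = sqrt(2*g*h), A = Q/v
Velocity: v = sqrt(2 * 981 * 27) = sqrt(52974) = 230.1608 cm/s
Sprue area: A = Q / v = 192 / 230.1608 = 0.8342 cm^2

Final answer: 0.8342 cm^2


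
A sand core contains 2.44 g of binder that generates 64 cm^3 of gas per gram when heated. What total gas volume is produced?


Formula: V_gas = W_binder * gas_evolution_rate
V = 2.44 g * 64 cm^3/g = 156.1600 cm^3

156.1600 cm^3


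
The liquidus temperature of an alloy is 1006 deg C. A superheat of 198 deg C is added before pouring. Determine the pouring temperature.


Formula: T_pour = T_melt + Superheat
T_pour = 1006 + 198 = 1204 deg C

Final answer: 1204 deg C


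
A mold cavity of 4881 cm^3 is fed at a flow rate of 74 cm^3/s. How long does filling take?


Formula: t_fill = V_mold / Q_flow
t = 4881 cm^3 / 74 cm^3/s = 65.9595 s

Final answer: 65.9595 s


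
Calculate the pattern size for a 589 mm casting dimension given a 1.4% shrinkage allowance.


Formula: L_pattern = L_casting * (1 + shrinkage_rate/100)
Shrinkage factor = 1 + 1.4/100 = 1.014
L_pattern = 589 mm * 1.014 = 597.2460 mm

597.2460 mm


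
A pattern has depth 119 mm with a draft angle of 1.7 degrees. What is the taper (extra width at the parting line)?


Formula: taper = depth * tan(draft_angle)
tan(1.7 deg) = 0.0296793
taper = 119 mm * 0.0296793 = 3.5318 mm


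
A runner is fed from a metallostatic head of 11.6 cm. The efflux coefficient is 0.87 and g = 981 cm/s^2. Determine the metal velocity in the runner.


Formula: v = Cd * sqrt(2 * g * h)  (Torricelli with discharge coefficient)
2*g*h = 2 * 981 * 11.6 = 22759.2 cm^2/s^2
sqrt(22759.2) = 150.86153 cm/s
v = 0.87 * 150.86153 = 131.2495 cm/s

Answer: 131.2495 cm/s


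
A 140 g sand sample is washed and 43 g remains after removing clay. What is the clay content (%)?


Formula: Clay% = (W_total - W_washed) / W_total * 100
Clay mass = 140 - 43 = 97 g
Clay% = 97 / 140 * 100 = 69.2857%

Final answer: 69.2857%


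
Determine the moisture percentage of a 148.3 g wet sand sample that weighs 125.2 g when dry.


Formula: MC = (W_wet - W_dry) / W_wet * 100
Water mass = 148.3 - 125.2 = 23.1 g
MC = 23.1 / 148.3 * 100 = 15.5765%


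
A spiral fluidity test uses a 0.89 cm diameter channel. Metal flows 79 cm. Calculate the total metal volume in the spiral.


Formula: V = pi * (d/2)^2 * L  (cylinder volume)
Radius = 0.89/2 = 0.445 cm
V = pi * 0.445^2 * 79 = 49.1470 cm^3

Final answer: 49.1470 cm^3


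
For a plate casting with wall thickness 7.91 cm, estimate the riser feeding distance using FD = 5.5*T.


Formula: FD = 5.5 * T  (riser feeding-distance rule)
FD = 5.5 * 7.91 cm = 43.5050 cm


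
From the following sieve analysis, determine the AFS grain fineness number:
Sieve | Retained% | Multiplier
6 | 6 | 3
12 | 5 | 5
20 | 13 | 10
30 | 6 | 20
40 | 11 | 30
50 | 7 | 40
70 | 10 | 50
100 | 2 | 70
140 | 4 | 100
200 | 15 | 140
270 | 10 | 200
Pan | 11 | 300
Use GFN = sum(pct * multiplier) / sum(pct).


Formula: GFN = sum(pct * multiplier) / sum(pct)
sum(pct * multiplier) = 9343
sum(pct) = 100
GFN = 9343 / 100 = 93.43


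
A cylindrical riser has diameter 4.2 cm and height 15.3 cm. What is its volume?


Formula: V = pi * (D/2)^2 * H  (cylinder volume)
Radius = D/2 = 4.2/2 = 2.1 cm
V = pi * 2.1^2 * 15.3 = 211.9727 cm^3

211.9727 cm^3


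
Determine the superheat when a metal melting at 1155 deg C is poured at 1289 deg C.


Formula: Superheat = T_pour - T_melt
Superheat = 1289 - 1155 = 134 deg C


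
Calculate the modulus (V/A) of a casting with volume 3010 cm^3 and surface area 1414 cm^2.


Formula: Casting Modulus M = V / A
M = 3010 cm^3 / 1414 cm^2 = 2.1287 cm

Answer: 2.1287 cm


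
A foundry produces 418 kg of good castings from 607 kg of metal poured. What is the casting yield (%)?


Formula: Casting Yield = (W_good / W_total) * 100
Yield = (418 kg / 607 kg) * 100 = 68.8633%

Answer: 68.8633%


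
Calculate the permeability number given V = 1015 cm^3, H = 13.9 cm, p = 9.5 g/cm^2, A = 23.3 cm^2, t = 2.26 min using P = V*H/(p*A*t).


Formula: Permeability Number P = (V * H) / (p * A * t)
Numerator: V * H = 1015 * 13.9 = 14108.5
Denominator: p * A * t = 9.5 * 23.3 * 2.26 = 500.251
P = 14108.5 / 500.251 = 28.2028

Answer: 28.2028


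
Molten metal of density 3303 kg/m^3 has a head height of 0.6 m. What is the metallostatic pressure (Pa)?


Formula: P = rho * g * h
rho * g = 3303 * 9.81 = 32402.43 N/m^3
P = 32402.43 * 0.6 = 19441.4580 Pa

Final answer: 19441.4580 Pa


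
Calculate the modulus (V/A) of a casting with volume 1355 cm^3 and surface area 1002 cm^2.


Formula: Casting Modulus M = V / A
M = 1355 cm^3 / 1002 cm^2 = 1.3523 cm

1.3523 cm


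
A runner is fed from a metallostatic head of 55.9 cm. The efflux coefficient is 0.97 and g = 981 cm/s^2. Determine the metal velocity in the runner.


Formula: v = Cd * sqrt(2 * g * h)  (Torricelli with discharge coefficient)
2*g*h = 2 * 981 * 55.9 = 109675.8 cm^2/s^2
sqrt(109675.8) = 331.17337 cm/s
v = 0.97 * 331.17337 = 321.2382 cm/s


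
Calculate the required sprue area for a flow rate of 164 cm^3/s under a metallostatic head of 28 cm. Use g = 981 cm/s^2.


Formula: v = sqrt(2*g*h), A = Q/v
Velocity: v = sqrt(2 * 981 * 28) = sqrt(54936) = 234.3843 cm/s
Sprue area: A = Q / v = 164 / 234.3843 = 0.6997 cm^2

0.6997 cm^2


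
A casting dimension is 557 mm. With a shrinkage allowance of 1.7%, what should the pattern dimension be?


Formula: L_pattern = L_casting * (1 + shrinkage_rate/100)
Shrinkage factor = 1 + 1.7/100 = 1.017
L_pattern = 557 mm * 1.017 = 566.4690 mm

Answer: 566.4690 mm


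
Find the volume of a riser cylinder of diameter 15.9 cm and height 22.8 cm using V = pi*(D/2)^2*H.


Formula: V = pi * (D/2)^2 * H  (cylinder volume)
Radius = D/2 = 15.9/2 = 7.95 cm
V = pi * 7.95^2 * 22.8 = 4527.0884 cm^3

Final answer: 4527.0884 cm^3


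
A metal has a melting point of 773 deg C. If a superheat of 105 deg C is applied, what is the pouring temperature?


Formula: T_pour = T_melt + Superheat
T_pour = 773 + 105 = 878 deg C

878 deg C


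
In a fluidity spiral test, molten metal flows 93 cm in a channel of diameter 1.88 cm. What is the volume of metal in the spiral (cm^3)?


Formula: V = pi * (d/2)^2 * L  (cylinder volume)
Radius = 1.88/2 = 0.94 cm
V = pi * 0.94^2 * 93 = 258.1597 cm^3

Answer: 258.1597 cm^3


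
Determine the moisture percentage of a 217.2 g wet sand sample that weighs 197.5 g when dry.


Formula: MC = (W_wet - W_dry) / W_wet * 100
Water mass = 217.2 - 197.5 = 19.7 g
MC = 19.7 / 217.2 * 100 = 9.0700%


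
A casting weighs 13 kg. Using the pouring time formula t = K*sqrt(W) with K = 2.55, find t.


Formula: t = K * sqrt(W)
sqrt(W) = sqrt(13) = 3.60555
t = 2.55 * 3.60555 = 9.1942 s

Final answer: 9.1942 s


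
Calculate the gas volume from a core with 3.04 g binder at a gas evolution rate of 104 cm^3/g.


Formula: V_gas = W_binder * gas_evolution_rate
V = 3.04 g * 104 cm^3/g = 316.1600 cm^3

Final answer: 316.1600 cm^3


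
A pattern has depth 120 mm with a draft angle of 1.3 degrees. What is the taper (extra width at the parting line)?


Formula: taper = depth * tan(draft_angle)
tan(1.3 deg) = 0.0226932
taper = 120 mm * 0.0226932 = 2.7232 mm

Final answer: 2.7232 mm


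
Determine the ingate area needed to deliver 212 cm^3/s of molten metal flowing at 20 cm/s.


Formula: A_ingate = Q / v  (continuity equation)
A = 212 cm^3/s / 20 cm/s = 10.6000 cm^2


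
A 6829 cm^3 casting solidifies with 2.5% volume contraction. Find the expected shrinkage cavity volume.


Formula: V_shrink = V_casting * shrinkage_pct / 100
V_shrink = 6829 cm^3 * 2.5 / 100 = 170.7250 cm^3

Answer: 170.7250 cm^3


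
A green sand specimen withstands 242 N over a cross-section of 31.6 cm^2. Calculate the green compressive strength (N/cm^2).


Formula: Compressive Strength = Force / Area
Strength = 242 N / 31.6 cm^2 = 7.6582 N/cm^2

7.6582 N/cm^2


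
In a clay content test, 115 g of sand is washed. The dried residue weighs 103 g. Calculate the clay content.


Formula: Clay% = (W_total - W_washed) / W_total * 100
Clay mass = 115 - 103 = 12 g
Clay% = 12 / 115 * 100 = 10.4348%


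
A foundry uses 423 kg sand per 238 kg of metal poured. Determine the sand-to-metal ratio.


Formula: Sand-to-Metal Ratio = W_sand / W_metal
Ratio = 423 kg / 238 kg = 1.7773

1.7773


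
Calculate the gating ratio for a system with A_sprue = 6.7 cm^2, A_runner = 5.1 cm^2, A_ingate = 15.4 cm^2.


Sprue:Runner:Ingate = 1 : 5.1/6.7 : 15.4/6.7 = 1:0.76:2.30

Answer: 1:0.76:2.30


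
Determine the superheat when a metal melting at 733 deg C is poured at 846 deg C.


Formula: Superheat = T_pour - T_melt
Superheat = 846 - 733 = 113 deg C

Final answer: 113 deg C


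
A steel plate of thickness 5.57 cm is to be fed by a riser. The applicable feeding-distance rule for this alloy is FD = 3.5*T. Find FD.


Formula: FD = 3.5 * T  (riser feeding-distance rule)
FD = 3.5 * 5.57 cm = 19.4950 cm


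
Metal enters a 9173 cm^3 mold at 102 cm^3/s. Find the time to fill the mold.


Formula: t_fill = V_mold / Q_flow
t = 9173 cm^3 / 102 cm^3/s = 89.9314 s

Final answer: 89.9314 s


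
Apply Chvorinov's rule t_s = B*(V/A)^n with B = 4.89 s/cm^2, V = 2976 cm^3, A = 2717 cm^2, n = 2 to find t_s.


Formula: t_s = B * (V/A)^n  (Chvorinov's rule, n=2)
Modulus M = V/A = 2976/2717 = 1.095326 cm
M^2 = 1.095326^2 = 1.199739 cm^2
t_s = 4.89 * 1.199739 = 5.8667 s

Final answer: 5.8667 s


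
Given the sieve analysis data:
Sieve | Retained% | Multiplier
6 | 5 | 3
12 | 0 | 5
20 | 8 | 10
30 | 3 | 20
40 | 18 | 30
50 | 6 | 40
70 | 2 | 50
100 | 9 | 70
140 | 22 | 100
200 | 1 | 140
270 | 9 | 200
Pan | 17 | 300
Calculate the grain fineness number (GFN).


Formula: GFN = sum(pct * multiplier) / sum(pct)
sum(pct * multiplier) = 10905
sum(pct) = 100
GFN = 10905 / 100 = 109.05


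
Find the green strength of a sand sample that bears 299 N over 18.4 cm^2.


Formula: Compressive Strength = Force / Area
Strength = 299 N / 18.4 cm^2 = 16.2500 N/cm^2

Final answer: 16.2500 N/cm^2


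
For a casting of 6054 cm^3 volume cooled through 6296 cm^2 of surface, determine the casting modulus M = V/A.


Formula: Casting Modulus M = V / A
M = 6054 cm^3 / 6296 cm^2 = 0.9616 cm

0.9616 cm


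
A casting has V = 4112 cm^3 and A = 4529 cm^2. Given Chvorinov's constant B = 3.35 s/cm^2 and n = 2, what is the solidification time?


Formula: t_s = B * (V/A)^n  (Chvorinov's rule, n=2)
Modulus M = V/A = 4112/4529 = 0.907927 cm
M^2 = 0.907927^2 = 0.824331 cm^2
t_s = 3.35 * 0.824331 = 2.7615 s

Final answer: 2.7615 s


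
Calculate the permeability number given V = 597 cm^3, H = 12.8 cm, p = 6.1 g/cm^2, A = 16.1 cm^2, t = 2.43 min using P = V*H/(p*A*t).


Formula: Permeability Number P = (V * H) / (p * A * t)
Numerator: V * H = 597 * 12.8 = 7641.6
Denominator: p * A * t = 6.1 * 16.1 * 2.43 = 238.6503
P = 7641.6 / 238.6503 = 32.0201

32.0201


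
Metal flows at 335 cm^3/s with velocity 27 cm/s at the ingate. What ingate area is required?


Formula: A_ingate = Q / v  (continuity equation)
A = 335 cm^3/s / 27 cm/s = 12.4074 cm^2

Answer: 12.4074 cm^2


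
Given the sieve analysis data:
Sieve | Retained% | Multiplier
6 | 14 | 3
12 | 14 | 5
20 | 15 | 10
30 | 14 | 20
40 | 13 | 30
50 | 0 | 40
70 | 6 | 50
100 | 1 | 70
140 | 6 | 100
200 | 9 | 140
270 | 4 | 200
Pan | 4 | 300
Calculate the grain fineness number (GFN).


Formula: GFN = sum(pct * multiplier) / sum(pct)
sum(pct * multiplier) = 5162
sum(pct) = 100
GFN = 5162 / 100 = 51.62

Final answer: 51.62


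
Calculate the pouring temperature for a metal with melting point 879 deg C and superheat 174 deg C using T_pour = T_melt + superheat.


Formula: T_pour = T_melt + Superheat
T_pour = 879 + 174 = 1053 deg C

Answer: 1053 deg C


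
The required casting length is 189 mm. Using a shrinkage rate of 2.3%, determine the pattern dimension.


Formula: L_pattern = L_casting * (1 + shrinkage_rate/100)
Shrinkage factor = 1 + 2.3/100 = 1.023
L_pattern = 189 mm * 1.023 = 193.3470 mm

Answer: 193.3470 mm


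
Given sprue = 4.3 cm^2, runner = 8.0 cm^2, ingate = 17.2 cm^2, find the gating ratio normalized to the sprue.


Sprue:Runner:Ingate = 1 : 8.0/4.3 : 17.2/4.3 = 1:1.86:4.00

Answer: 1:1.86:4.00


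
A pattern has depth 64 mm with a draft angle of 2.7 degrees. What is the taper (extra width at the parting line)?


Formula: taper = depth * tan(draft_angle)
tan(2.7 deg) = 0.0471588
taper = 64 mm * 0.0471588 = 3.0182 mm

Answer: 3.0182 mm


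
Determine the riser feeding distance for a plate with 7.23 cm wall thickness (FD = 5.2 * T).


Formula: FD = 5.2 * T  (riser feeding-distance rule)
FD = 5.2 * 7.23 cm = 37.5960 cm


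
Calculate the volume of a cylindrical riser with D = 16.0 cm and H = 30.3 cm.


Formula: V = pi * (D/2)^2 * H  (cylinder volume)
Radius = D/2 = 16.0/2 = 8.0 cm
V = pi * 8.0^2 * 30.3 = 6092.1765 cm^3

Answer: 6092.1765 cm^3


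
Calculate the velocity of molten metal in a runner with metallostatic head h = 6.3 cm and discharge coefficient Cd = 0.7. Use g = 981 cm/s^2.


Formula: v = Cd * sqrt(2 * g * h)  (Torricelli with discharge coefficient)
2*g*h = 2 * 981 * 6.3 = 12360.6 cm^2/s^2
sqrt(12360.6) = 111.17824 cm/s
v = 0.7 * 111.17824 = 77.8248 cm/s

Final answer: 77.8248 cm/s


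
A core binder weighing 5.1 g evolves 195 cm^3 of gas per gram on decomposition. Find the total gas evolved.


Formula: V_gas = W_binder * gas_evolution_rate
V = 5.1 g * 195 cm^3/g = 994.5000 cm^3

Answer: 994.5000 cm^3


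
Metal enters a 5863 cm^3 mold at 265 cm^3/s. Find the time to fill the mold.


Formula: t_fill = V_mold / Q_flow
t = 5863 cm^3 / 265 cm^3/s = 22.1245 s


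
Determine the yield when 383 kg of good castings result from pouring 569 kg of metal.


Formula: Casting Yield = (W_good / W_total) * 100
Yield = (383 kg / 569 kg) * 100 = 67.3111%


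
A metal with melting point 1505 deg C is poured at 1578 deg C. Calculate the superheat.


Formula: Superheat = T_pour - T_melt
Superheat = 1578 - 1505 = 73 deg C

Answer: 73 deg C


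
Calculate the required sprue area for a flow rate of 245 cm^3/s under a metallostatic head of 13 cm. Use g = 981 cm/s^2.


Formula: v = sqrt(2*g*h), A = Q/v
Velocity: v = sqrt(2 * 981 * 13) = sqrt(25506) = 159.7060 cm/s
Sprue area: A = Q / v = 245 / 159.7060 = 1.5341 cm^2

Final answer: 1.5341 cm^2


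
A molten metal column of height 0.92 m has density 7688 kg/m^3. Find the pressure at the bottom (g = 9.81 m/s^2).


Formula: P = rho * g * h
rho * g = 7688 * 9.81 = 75419.28 N/m^3
P = 75419.28 * 0.92 = 69385.7376 Pa


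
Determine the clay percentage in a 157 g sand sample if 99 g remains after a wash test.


Formula: Clay% = (W_total - W_washed) / W_total * 100
Clay mass = 157 - 99 = 58 g
Clay% = 58 / 157 * 100 = 36.9427%


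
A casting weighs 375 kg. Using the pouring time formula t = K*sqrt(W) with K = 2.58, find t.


Formula: t = K * sqrt(W)
sqrt(W) = sqrt(375) = 19.36492
t = 2.58 * 19.36492 = 49.9615 s

Answer: 49.9615 s


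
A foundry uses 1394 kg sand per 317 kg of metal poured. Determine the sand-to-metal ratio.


Formula: Sand-to-Metal Ratio = W_sand / W_metal
Ratio = 1394 kg / 317 kg = 4.3975

Final answer: 4.3975


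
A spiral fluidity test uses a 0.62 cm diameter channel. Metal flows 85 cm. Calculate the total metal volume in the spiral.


Formula: V = pi * (d/2)^2 * L  (cylinder volume)
Radius = 0.62/2 = 0.31 cm
V = pi * 0.31^2 * 85 = 25.6621 cm^3

25.6621 cm^3


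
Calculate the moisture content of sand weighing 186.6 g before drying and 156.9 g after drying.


Formula: MC = (W_wet - W_dry) / W_wet * 100
Water mass = 186.6 - 156.9 = 29.7 g
MC = 29.7 / 186.6 * 100 = 15.9164%


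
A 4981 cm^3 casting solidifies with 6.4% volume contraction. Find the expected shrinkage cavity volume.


Formula: V_shrink = V_casting * shrinkage_pct / 100
V_shrink = 4981 cm^3 * 6.4 / 100 = 318.7840 cm^3

Final answer: 318.7840 cm^3


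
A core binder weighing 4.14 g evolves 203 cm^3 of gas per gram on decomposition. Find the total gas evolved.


Formula: V_gas = W_binder * gas_evolution_rate
V = 4.14 g * 203 cm^3/g = 840.4200 cm^3

Answer: 840.4200 cm^3


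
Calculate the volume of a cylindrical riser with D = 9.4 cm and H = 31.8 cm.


Formula: V = pi * (D/2)^2 * H  (cylinder volume)
Radius = D/2 = 9.4/2 = 4.7 cm
V = pi * 4.7^2 * 31.8 = 2206.8495 cm^3


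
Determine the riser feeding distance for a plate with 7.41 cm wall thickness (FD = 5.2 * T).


Formula: FD = 5.2 * T  (riser feeding-distance rule)
FD = 5.2 * 7.41 cm = 38.5320 cm

38.5320 cm


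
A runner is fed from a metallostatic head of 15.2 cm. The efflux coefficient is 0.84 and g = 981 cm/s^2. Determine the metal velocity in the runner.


Formula: v = Cd * sqrt(2 * g * h)  (Torricelli with discharge coefficient)
2*g*h = 2 * 981 * 15.2 = 29822.4 cm^2/s^2
sqrt(29822.4) = 172.69163 cm/s
v = 0.84 * 172.69163 = 145.0610 cm/s

145.0610 cm/s


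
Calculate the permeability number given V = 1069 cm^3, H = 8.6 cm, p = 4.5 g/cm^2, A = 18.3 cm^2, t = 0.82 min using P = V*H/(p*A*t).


Formula: Permeability Number P = (V * H) / (p * A * t)
Numerator: V * H = 1069 * 8.6 = 9193.4
Denominator: p * A * t = 4.5 * 18.3 * 0.82 = 67.527
P = 9193.4 / 67.527 = 136.1441


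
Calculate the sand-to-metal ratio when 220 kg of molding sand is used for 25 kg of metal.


Formula: Sand-to-Metal Ratio = W_sand / W_metal
Ratio = 220 kg / 25 kg = 8.8000

Answer: 8.8000


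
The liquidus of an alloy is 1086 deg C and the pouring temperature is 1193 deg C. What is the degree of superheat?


Formula: Superheat = T_pour - T_melt
Superheat = 1193 - 1086 = 107 deg C

Answer: 107 deg C


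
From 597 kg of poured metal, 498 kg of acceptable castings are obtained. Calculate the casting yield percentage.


Formula: Casting Yield = (W_good / W_total) * 100
Yield = (498 kg / 597 kg) * 100 = 83.4171%


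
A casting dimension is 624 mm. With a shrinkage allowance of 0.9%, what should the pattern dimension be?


Formula: L_pattern = L_casting * (1 + shrinkage_rate/100)
Shrinkage factor = 1 + 0.9/100 = 1.009
L_pattern = 624 mm * 1.009 = 629.6160 mm


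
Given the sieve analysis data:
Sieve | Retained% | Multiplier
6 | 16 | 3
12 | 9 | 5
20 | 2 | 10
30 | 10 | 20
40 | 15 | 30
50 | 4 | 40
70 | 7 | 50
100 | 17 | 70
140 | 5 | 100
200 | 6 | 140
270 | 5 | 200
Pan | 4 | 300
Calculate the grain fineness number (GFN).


Formula: GFN = sum(pct * multiplier) / sum(pct)
sum(pct * multiplier) = 6003
sum(pct) = 100
GFN = 6003 / 100 = 60.03


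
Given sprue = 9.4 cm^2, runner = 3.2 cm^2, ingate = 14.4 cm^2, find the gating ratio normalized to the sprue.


Sprue:Runner:Ingate = 1 : 3.2/9.4 : 14.4/9.4 = 1:0.34:1.53

Final answer: 1:0.34:1.53


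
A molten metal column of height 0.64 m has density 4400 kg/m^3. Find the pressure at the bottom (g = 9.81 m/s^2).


Formula: P = rho * g * h
rho * g = 4400 * 9.81 = 43164.0 N/m^3
P = 43164.0 * 0.64 = 27624.9600 Pa

27624.9600 Pa


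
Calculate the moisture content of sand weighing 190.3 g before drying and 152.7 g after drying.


Formula: MC = (W_wet - W_dry) / W_wet * 100
Water mass = 190.3 - 152.7 = 37.6 g
MC = 37.6 / 190.3 * 100 = 19.7583%

Answer: 19.7583%


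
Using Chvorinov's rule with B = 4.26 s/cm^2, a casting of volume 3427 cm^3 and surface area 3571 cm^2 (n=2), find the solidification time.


Formula: t_s = B * (V/A)^n  (Chvorinov's rule, n=2)
Modulus M = V/A = 3427/3571 = 0.959675 cm
M^2 = 0.959675^2 = 0.920976 cm^2
t_s = 4.26 * 0.920976 = 3.9234 s

Answer: 3.9234 s


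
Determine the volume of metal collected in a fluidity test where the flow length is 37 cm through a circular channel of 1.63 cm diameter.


Formula: V = pi * (d/2)^2 * L  (cylinder volume)
Radius = 1.63/2 = 0.815 cm
V = pi * 0.815^2 * 37 = 77.2088 cm^3

77.2088 cm^3


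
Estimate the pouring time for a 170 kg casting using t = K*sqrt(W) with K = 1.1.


Formula: t = K * sqrt(W)
sqrt(W) = sqrt(170) = 13.03840
t = 1.1 * 13.03840 = 14.3422 s

Final answer: 14.3422 s


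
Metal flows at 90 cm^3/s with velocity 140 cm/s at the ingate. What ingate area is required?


Formula: A_ingate = Q / v  (continuity equation)
A = 90 cm^3/s / 140 cm/s = 0.6429 cm^2

Final answer: 0.6429 cm^2


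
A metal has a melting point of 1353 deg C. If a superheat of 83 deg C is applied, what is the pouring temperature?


Formula: T_pour = T_melt + Superheat
T_pour = 1353 + 83 = 1436 deg C

Final answer: 1436 deg C


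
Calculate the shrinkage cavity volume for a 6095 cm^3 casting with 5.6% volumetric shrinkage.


Formula: V_shrink = V_casting * shrinkage_pct / 100
V_shrink = 6095 cm^3 * 5.6 / 100 = 341.3200 cm^3

341.3200 cm^3


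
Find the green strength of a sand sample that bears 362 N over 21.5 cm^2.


Formula: Compressive Strength = Force / Area
Strength = 362 N / 21.5 cm^2 = 16.8372 N/cm^2

16.8372 N/cm^2


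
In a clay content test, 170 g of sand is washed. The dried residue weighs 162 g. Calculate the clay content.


Formula: Clay% = (W_total - W_washed) / W_total * 100
Clay mass = 170 - 162 = 8 g
Clay% = 8 / 170 * 100 = 4.7059%

4.7059%


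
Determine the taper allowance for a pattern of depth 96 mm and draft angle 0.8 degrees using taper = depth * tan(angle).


Formula: taper = depth * tan(draft_angle)
tan(0.8 deg) = 0.0139635
taper = 96 mm * 0.0139635 = 1.3405 mm

1.3405 mm


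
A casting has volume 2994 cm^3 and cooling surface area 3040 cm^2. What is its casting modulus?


Formula: Casting Modulus M = V / A
M = 2994 cm^3 / 3040 cm^2 = 0.9849 cm


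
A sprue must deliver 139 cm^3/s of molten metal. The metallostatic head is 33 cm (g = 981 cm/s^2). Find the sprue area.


Formula: v = sqrt(2*g*h), A = Q/v
Velocity: v = sqrt(2 * 981 * 33) = sqrt(64746) = 254.4524 cm/s
Sprue area: A = Q / v = 139 / 254.4524 = 0.5463 cm^2

Answer: 0.5463 cm^2


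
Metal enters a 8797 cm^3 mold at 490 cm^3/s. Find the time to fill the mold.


Formula: t_fill = V_mold / Q_flow
t = 8797 cm^3 / 490 cm^3/s = 17.9531 s


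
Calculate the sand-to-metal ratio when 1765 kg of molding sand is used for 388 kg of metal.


Formula: Sand-to-Metal Ratio = W_sand / W_metal
Ratio = 1765 kg / 388 kg = 4.5490

Answer: 4.5490


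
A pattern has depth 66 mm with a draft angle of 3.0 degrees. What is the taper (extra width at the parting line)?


Formula: taper = depth * tan(draft_angle)
tan(3.0 deg) = 0.0524078
taper = 66 mm * 0.0524078 = 3.4589 mm

3.4589 mm


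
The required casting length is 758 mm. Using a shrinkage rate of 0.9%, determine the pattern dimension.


Formula: L_pattern = L_casting * (1 + shrinkage_rate/100)
Shrinkage factor = 1 + 0.9/100 = 1.009
L_pattern = 758 mm * 1.009 = 764.8220 mm


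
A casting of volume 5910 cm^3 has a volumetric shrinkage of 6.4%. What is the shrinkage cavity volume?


Formula: V_shrink = V_casting * shrinkage_pct / 100
V_shrink = 5910 cm^3 * 6.4 / 100 = 378.2400 cm^3

Final answer: 378.2400 cm^3


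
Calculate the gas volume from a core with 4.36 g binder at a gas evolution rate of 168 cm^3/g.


Formula: V_gas = W_binder * gas_evolution_rate
V = 4.36 g * 168 cm^3/g = 732.4800 cm^3

Answer: 732.4800 cm^3


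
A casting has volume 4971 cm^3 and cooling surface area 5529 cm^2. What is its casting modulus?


Formula: Casting Modulus M = V / A
M = 4971 cm^3 / 5529 cm^2 = 0.8991 cm

Answer: 0.8991 cm


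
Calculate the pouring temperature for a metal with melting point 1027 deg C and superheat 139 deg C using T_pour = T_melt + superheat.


Formula: T_pour = T_melt + Superheat
T_pour = 1027 + 139 = 1166 deg C

Final answer: 1166 deg C


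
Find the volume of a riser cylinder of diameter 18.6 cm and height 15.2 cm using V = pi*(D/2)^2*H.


Formula: V = pi * (D/2)^2 * H  (cylinder volume)
Radius = D/2 = 18.6/2 = 9.3 cm
V = pi * 9.3^2 * 15.2 = 4130.0885 cm^3

4130.0885 cm^3


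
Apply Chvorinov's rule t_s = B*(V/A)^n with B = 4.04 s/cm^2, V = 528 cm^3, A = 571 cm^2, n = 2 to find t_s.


Formula: t_s = B * (V/A)^n  (Chvorinov's rule, n=2)
Modulus M = V/A = 528/571 = 0.924694 cm
M^2 = 0.924694^2 = 0.855059 cm^2
t_s = 4.04 * 0.855059 = 3.4544 s

Final answer: 3.4544 s


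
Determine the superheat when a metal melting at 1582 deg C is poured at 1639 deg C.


Formula: Superheat = T_pour - T_melt
Superheat = 1639 - 1582 = 57 deg C

Final answer: 57 deg C


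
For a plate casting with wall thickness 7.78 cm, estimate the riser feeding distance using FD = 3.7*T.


Formula: FD = 3.7 * T  (riser feeding-distance rule)
FD = 3.7 * 7.78 cm = 28.7860 cm


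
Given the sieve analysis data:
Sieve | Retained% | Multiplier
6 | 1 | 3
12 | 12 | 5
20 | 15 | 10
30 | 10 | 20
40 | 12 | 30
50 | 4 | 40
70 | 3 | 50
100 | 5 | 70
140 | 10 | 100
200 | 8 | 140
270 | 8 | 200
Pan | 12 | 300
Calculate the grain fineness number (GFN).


Formula: GFN = sum(pct * multiplier) / sum(pct)
sum(pct * multiplier) = 8753
sum(pct) = 100
GFN = 8753 / 100 = 87.53

87.53
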